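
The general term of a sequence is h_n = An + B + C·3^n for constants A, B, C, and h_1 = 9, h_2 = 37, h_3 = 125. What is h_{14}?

Plug in n = 1, 2, 3: A + B + 3C = 9; 2A + B + 9C = 37; 3A + B + 27C = 125.
Subtracting the first from the second: A + 6C = 28.
Subtracting the second from the third: A + 18C = 88.
Solving: C = 5, A = -2, then B = -4.
Therefore h_{14} = -28 + (-4) + 5·4782969 = 23914813.

23914813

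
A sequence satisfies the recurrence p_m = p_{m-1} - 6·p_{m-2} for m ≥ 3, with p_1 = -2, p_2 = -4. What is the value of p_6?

Step forward from the initial values:
p_3 = 8; p_4 = 32; p_5 = -16; p_6 = -208.

-208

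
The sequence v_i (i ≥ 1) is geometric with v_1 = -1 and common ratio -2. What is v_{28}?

134217728

v_i = (-1)·(-2)^(i-1).
v_{28} = (-1)·(-2)^27 = 134217728.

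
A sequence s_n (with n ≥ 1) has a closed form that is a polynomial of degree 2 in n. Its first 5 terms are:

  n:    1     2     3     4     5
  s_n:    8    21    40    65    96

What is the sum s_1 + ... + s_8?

764

1st diffs: 13, 19, 25, 31.
2nd diffs: 6, 6, 6 (constant).
So s_n = 3n^2 + 4n + 1.
Continuing: 133, 176, 225.
Summing n = 1..8 (8 terms) gives 764.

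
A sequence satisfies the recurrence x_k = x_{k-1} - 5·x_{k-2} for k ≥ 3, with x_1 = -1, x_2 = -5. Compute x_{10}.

25

Compute successive terms:
x_3 = 0; x_4 = 25; x_5 = 25; x_6 = -100; x_7 = -225; x_8 = 275; x_9 = 1400; x_{10} = 25.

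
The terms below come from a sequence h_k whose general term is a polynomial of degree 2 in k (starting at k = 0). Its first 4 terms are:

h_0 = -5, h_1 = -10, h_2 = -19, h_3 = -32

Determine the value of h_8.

1st diffs: -5, -9, -13.
2nd diffs: -4, -4 (constant).
So h_k = -2k^2 - 3k - 5.
Evaluating at k = 8 gives h_8 = -157.

-157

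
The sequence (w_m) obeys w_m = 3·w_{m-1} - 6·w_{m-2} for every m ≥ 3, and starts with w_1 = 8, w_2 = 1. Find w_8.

Compute successive terms:
w_3 = -45, w_4 = -141, w_5 = -153, w_6 = 387, w_7 = 2079, w_8 = 3915.

3915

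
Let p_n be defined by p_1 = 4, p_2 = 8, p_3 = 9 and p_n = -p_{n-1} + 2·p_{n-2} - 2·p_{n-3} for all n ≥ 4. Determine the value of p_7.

31

Compute successive terms:
p_4 = -1, p_5 = 3, p_6 = -23, p_7 = 31.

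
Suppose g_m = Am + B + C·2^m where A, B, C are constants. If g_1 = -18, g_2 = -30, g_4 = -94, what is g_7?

The three given values yield: A + B + 2C = -18; 2A + B + 4C = -30; 4A + B + 16C = -94.
Subtracting the first from the second: A + 2C = -12.
Subtracting the second from the third: 2A + 12C = -64.
Solving: C = -5, A = -2, then B = -6.
So g_m = -2·m + (-6) + (-5)·2^m; at m=7 this is -660.

-660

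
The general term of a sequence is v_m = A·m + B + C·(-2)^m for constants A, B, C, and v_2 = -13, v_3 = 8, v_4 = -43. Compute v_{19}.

The three given values yield: 2A + B + 4C = -13; 3A + B - 8C = 8; 4A + B + 16C = -43.
Subtracting the first from the second: A - 12C = 21.
Subtracting the second from the third: A + 24C = -51.
Solving: C = -2, A = -3, then B = 1.
So v_m = -3·m + 1 + (-2)·(-2)^m; at m=19 this is 1048520.

1048520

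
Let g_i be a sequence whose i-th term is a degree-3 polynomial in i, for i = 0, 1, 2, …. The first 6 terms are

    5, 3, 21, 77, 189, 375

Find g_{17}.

14931

1st diffs: -2, 18, 56, 112, 186.
2nd diffs: 20, 38, 56, 74.
3rd diffs: 18, 18, 18 (constant).
Newton forward-difference form: g_i = 5 + (-2)·C(i,1) + 20·C(i,2) + 18·C(i,3).
At i = 17: i = 17, so g_{17} = 5 - 34 + 2720 + 12240 = 14931.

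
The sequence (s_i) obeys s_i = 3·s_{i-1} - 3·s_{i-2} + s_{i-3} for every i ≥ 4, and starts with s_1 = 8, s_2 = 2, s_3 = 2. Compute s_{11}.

218

Compute successive terms:
s_4 = 8  s_5 = 20  s_6 = 38  s_7 = 62  s_8 = 92  s_9 = 128  s_{10} = 170  s_{11} = 218.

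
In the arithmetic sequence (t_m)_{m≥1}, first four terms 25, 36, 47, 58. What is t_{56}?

Common difference d = 11.
t_m = 25 + (m - 1)·11.
t_{56} = 25 + 55·11 = 630.

630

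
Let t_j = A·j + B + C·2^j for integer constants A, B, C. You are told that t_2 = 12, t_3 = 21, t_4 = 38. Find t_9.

The three given values yield: 2A + B + 4C = 12; 3A + B + 8C = 21; 4A + B + 16C = 38.
Subtracting the first from the second: A + 4C = 9.
Subtracting the second from the third: A + 8C = 17.
Solving: C = 2, A = 1, then B = 2.
Hence t_9 = 1·9 + 2 + 2·512 = 1035.

1035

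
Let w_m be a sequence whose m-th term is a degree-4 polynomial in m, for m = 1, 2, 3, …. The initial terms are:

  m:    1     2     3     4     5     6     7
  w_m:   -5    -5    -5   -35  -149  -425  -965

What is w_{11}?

-8645

1st diffs: 0, 0, -30, -114, -276, -540.
2nd diffs: 0, -30, -84, -162, -264.
3rd diffs: -30, -54, -78, -102.
4th diffs: -24, -24, -24 (constant).
So w_m = -m^4 + 5m^3 - 5m^2 - 5m + 1.
Evaluating at m = 11 gives w_{11} = -8645.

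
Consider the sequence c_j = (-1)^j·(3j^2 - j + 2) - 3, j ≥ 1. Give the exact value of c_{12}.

419

(-1)^12 = 1; 3j^2 - j + 2 at j=12 is 422; so c_{12} = 419.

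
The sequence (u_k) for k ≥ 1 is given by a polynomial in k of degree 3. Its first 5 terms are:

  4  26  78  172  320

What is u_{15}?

1st diffs: 22, 52, 94, 148.
2nd diffs: 30, 42, 54.
3rd diffs: 12, 12 (constant).
So u_k = 2k^3 + 3k^2 - k.
Evaluating at k = 15 gives u_{15} = 7410.

7410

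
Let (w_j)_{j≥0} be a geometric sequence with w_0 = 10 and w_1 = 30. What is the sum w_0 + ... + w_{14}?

71744530

Common ratio r = 3.
w_j = 10·3^(j-0).
S = 10·(3^15 - 1)/(3 - 1) = 10·(14348907 - 1)/(2) = 71744530.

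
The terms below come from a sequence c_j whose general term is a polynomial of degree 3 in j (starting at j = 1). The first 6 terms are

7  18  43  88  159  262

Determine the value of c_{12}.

1st diffs: 11, 25, 45, 71, 103.
2nd diffs: 14, 20, 26, 32.
3rd diffs: 6, 6, 6 (constant).
So c_j = j^3 + j^2 + j + 4.
Evaluating at j = 12 gives c_{12} = 1888.

1888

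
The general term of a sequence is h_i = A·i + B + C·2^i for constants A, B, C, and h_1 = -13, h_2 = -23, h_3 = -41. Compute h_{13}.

-32797

Write the equations: A + B + 2C = -13; 2A + B + 4C = -23; 3A + B + 8C = -41.
Subtracting the first from the second: A + 2C = -10.
Subtracting the second from the third: A + 4C = -18.
Solving: C = -4, A = -2, then B = -3.
So h_i = -2·i + (-3) + (-4)·2^i; at i=13 this is -32797.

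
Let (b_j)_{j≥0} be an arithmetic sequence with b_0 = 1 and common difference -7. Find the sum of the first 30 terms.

b_j = 1 + (j - 0)·(-7).
b_{29} = -202; S = 30·(1 + (-202))/2 = -3015.

-3015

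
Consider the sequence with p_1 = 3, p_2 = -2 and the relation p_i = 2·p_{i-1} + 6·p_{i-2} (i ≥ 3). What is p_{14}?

11156608

Compute successive terms:
p_3 = 14  p_4 = 16  p_5 = 116  …  p_{11} = 230624  p_{12} = 838912  p_{13} = 3061568  p_{14} = 11156608.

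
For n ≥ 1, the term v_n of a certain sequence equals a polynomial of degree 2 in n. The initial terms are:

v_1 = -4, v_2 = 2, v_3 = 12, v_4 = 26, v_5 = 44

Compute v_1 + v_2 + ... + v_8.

1st diffs: 6, 10, 14, 18.
2nd diffs: 4, 4, 4 (constant).
So v_n = 2n^2 - 6.
Continuing: 66, 92, 122.
Summing n = 1..8 (8 terms) gives 360.

360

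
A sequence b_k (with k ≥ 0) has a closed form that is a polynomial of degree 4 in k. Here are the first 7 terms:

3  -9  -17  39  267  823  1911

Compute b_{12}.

1st diffs: -12, -8, 56, 228, 556, 1088.
2nd diffs: 4, 64, 172, 328, 532.
3rd diffs: 60, 108, 156, 204.
4th diffs: 48, 48, 48 (constant).
Newton forward-difference form: b_k = 3 + (-12)·C(k,1) + 4·C(k,2) + 60·C(k,3) + 48·C(k,4).
At k = 12: k = 12, so b_{12} = 3 - 144 + 264 + 13200 + 23760 = 37083.

37083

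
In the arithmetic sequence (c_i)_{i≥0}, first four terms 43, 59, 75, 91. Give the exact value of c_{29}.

507

Common difference d = 16.
c_i = 43 + (i - 0)·16.
c_{29} = 43 + 29·16 = 507.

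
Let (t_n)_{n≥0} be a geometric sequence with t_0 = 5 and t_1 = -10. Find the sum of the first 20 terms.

Common ratio r = -2.
t_n = 5·(-2)^(n-0).
S = 5·((-2)^20 - 1)/(-2 - 1) = 5·(1048576 - 1)/(-3) = -1747625.

-1747625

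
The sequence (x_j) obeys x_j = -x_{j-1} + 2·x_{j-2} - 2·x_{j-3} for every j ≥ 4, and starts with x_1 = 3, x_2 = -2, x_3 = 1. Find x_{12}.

Compute successive terms:
x_4 = -11; x_5 = 17; x_6 = -41; x_7 = 97; x_8 = -213; x_9 = 489; x_{10} = -1109; x_{11} = 2513; x_{12} = -5709.

-5709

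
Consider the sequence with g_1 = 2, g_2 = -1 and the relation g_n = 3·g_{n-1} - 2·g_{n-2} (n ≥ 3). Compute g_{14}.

-24571

Applying the relation repeatedly:
g_3 = -7;  g_4 = -19;  g_5 = -43;  …;  g_{11} = -3067;  g_{12} = -6139;  g_{13} = -12283;  g_{14} = -24571.
(Characteristic roots are 2 and 1.)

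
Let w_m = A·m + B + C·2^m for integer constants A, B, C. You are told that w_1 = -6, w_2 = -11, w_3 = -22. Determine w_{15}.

The three given values yield: A + B + 2C = -6; 2A + B + 4C = -11; 3A + B + 8C = -22.
Subtracting the first from the second: A + 2C = -5.
Subtracting the second from the third: A + 4C = -11.
Solving: C = -3, A = 1, then B = -1.
Hence w_{15} = 1·15 + (-1) + (-3)·32768 = -98290.

-98290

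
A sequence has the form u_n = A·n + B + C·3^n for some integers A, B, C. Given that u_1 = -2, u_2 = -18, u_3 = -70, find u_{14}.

At n = 1, 2, 3: A + B + 3C = -2; 2A + B + 9C = -18; 3A + B + 27C = -70.
Subtracting the first from the second: A + 6C = -16.
Subtracting the second from the third: A + 18C = -52.
Solving: C = -3, A = 2, then B = 5.
Hence u_{14} = 2·14 + 5 + (-3)·4782969 = -14348874.

-14348874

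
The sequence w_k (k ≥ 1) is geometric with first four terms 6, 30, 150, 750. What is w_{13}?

1464843750

Common ratio r = 5.
w_k = 6·5^(k-1).
w_{13} = 6·5^12 = 1464843750.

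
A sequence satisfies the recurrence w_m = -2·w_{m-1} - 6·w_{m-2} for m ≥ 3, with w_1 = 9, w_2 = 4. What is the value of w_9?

Iterate the recurrence:
w_3 = -62;  w_4 = 100;  w_5 = 172;  w_6 = -944;  w_7 = 856;  w_8 = 3952;  w_9 = -13040.

-13040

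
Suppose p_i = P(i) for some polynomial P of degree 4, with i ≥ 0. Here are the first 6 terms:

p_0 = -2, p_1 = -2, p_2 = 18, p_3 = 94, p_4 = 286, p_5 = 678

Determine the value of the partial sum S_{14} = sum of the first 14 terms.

91336

1st diffs: 0, 20, 76, 192, 392.
2nd diffs: 20, 56, 116, 200.
3rd diffs: 36, 60, 84.
4th diffs: 24, 24 (constant).
So p_i = i^4 + 3i^2 - 4i - 2.
Continuing: …, 1378, 2518, 4254, 6766, …, p_{13} = 29014.
Summing i = 0..13 (14 terms) gives 91336.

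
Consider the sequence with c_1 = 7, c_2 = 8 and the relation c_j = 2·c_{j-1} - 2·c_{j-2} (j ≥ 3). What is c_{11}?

c_3 = 2  c_4 = -12  c_5 = -28  c_6 = -32  c_7 = -8  c_8 = 48  c_9 = 112  c_{10} = 128  c_{11} = 32.

32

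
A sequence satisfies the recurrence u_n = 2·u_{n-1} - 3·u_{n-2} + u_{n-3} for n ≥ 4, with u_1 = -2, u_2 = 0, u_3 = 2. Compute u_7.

-8

Step forward from the initial values:
u_4 = 2  u_5 = -2  u_6 = -8  u_7 = -8.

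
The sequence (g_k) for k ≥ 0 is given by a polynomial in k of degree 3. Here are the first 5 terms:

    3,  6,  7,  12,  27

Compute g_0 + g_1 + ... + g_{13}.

5593

1st diffs: 3, 1, 5, 15.
2nd diffs: -2, 4, 10.
3rd diffs: 6, 6 (constant).
Newton forward-difference form: g_k = 3 + 3·C(k,1) + (-2)·C(k,2) + 6·C(k,3).
Continuing: …, 58, 111, 192, 307, …, g_{13} = 1602.
Summing k = 0..13 (14 terms) gives 5593.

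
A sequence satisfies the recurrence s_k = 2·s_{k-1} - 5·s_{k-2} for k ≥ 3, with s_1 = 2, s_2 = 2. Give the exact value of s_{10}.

s_3 = -6, s_4 = -22, s_5 = -14, s_6 = 82, s_7 = 234, s_8 = 58, s_9 = -1054, s_{10} = -2398.

-2398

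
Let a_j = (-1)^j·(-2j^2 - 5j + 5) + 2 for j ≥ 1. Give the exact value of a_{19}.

(-1)^19 = -1; -2j^2 - 5j + 5 at j=19 is -812; so a_{19} = 814.

814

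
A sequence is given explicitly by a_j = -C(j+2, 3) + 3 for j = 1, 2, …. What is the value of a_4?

-17

C(6, 3) = 20, so a_4 = -17.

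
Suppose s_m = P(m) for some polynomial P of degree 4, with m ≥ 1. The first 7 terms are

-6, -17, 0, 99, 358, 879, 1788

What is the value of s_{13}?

25470

1st diffs: -11, 17, 99, 259, 521, 909.
2nd diffs: 28, 82, 160, 262, 388.
3rd diffs: 54, 78, 102, 126.
4th diffs: 24, 24, 24 (constant).
Newton forward-difference form: s_m = -6 + (-11)·C(m-1,1) + 28·C(m-1,2) + 54·C(m-1,3) + 24·C(m-1,4).
At m = 13: m-1 = 12, so s_{13} = -6 - 132 + 1848 + 11880 + 11880 = 25470.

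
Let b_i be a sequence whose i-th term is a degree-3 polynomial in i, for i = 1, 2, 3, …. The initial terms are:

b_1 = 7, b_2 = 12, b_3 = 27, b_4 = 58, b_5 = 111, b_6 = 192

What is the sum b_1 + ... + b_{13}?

1st diffs: 5, 15, 31, 53, 81.
2nd diffs: 10, 16, 22, 28.
3rd diffs: 6, 6, 6 (constant).
Newton forward-difference form: b_i = 7 + 5·C(i-1,1) + 10·C(i-1,2) + 6·C(i-1,3).
Continuing: …, 307, 462, 663, 916, …, b_{13} = 2047.
Summing i = 1..13 (13 terms) gives 7631.

7631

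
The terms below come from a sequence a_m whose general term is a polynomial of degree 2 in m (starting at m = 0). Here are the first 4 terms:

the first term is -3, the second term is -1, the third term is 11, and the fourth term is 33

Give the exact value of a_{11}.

1st diffs: 2, 12, 22.
2nd diffs: 10, 10 (constant).
So a_m = 5m^2 - 3m - 3.
Evaluating at m = 11 gives a_{11} = 569.

569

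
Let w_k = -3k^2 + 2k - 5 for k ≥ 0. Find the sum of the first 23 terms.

-10994

Over k = 0..22: Σk = 253, Σk² = 3795.
Total = (-3)·3795 + (2)·253 + (-5)·23 = -10994.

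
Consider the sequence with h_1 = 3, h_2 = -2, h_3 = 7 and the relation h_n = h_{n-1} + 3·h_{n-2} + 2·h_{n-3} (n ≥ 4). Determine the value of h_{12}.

14647

Applying the relation repeatedly:
h_4 = 7; h_5 = 24; h_6 = 59; h_7 = 145; h_8 = 370; h_9 = 923; h_{10} = 2323; h_{11} = 5832; h_{12} = 14647.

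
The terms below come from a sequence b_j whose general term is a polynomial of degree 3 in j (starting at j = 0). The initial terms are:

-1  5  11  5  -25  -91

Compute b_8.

-625

1st diffs: 6, 6, -6, -30, -66.
2nd diffs: 0, -12, -24, -36.
3rd diffs: -12, -12, -12 (constant).
So b_j = -2j^3 + 6j^2 + 2j - 1.
Evaluating at j = 8 gives b_8 = -625.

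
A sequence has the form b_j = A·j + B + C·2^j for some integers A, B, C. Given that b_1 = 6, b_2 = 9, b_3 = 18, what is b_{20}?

At j = 1, 2, 3: A + B + 2C = 6; 2A + B + 4C = 9; 3A + B + 8C = 18.
Subtracting the first from the second: A + 2C = 3.
Subtracting the second from the third: A + 4C = 9.
Solving: C = 3, A = -3, then B = 3.
Therefore b_{20} = -60 + 3 + 3·1048576 = 3145671.

3145671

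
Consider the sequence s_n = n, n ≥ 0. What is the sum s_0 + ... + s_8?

36

Over n = 0..8: Σn = 36.
Total = (1)·36 = 36.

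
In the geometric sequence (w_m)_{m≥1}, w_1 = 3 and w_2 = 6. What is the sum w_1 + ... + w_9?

1533

Common ratio r = 2.
w_m = 3·2^(m-1).
S = 3·(2^9 - 1)/(2 - 1) = 3·(512 - 1)/(1) = 1533.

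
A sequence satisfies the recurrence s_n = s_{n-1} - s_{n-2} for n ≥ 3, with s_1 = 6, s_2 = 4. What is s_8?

4

Applying the relation repeatedly:
s_3 = -2, s_4 = -6, s_5 = -4, s_6 = 2, s_7 = 6, s_8 = 4.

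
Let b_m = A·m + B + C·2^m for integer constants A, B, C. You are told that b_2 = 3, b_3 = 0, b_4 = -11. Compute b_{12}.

-8131

Write the equations: 2A + B + 4C = 3; 3A + B + 8C = 0; 4A + B + 16C = -11.
Subtracting the first from the second: A + 4C = -3.
Subtracting the second from the third: A + 8C = -11.
Solving: C = -2, A = 5, then B = 1.
So b_m = 5·m + 1 + (-2)·2^m; at m=12 this is -8131.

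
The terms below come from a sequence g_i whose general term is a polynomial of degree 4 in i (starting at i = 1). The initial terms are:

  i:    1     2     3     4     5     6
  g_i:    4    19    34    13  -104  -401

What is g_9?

-3572

1st diffs: 15, 15, -21, -117, -297.
2nd diffs: 0, -36, -96, -180.
3rd diffs: -36, -60, -84.
4th diffs: -24, -24 (constant).
So g_i = -i^4 + 4i^3 + i^2 - i + 1.
Evaluating at i = 9 gives g_9 = -3572.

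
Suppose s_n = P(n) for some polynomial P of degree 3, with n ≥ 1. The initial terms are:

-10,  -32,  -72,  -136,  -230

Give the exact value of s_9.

1st diffs: -22, -40, -64, -94.
2nd diffs: -18, -24, -30.
3rd diffs: -6, -6 (constant).
Newton forward-difference form: s_n = -10 + (-22)·C(n-1,1) + (-18)·C(n-1,2) + (-6)·C(n-1,3).
At n = 9: n-1 = 8, so s_9 = -10 - 176 - 504 - 336 = -1026.

-1026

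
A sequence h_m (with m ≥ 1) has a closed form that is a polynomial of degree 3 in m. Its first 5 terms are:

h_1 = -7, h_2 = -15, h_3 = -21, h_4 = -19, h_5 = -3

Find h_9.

1st diffs: -8, -6, 2, 16.
2nd diffs: 2, 8, 14.
3rd diffs: 6, 6 (constant).
So h_m = m^3 - 5m^2 - 3.
Evaluating at m = 9 gives h_9 = 321.

321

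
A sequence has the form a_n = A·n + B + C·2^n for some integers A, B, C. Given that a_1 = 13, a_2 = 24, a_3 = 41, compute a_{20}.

The three given values yield: A + B + 2C = 13; 2A + B + 4C = 24; 3A + B + 8C = 41.
Subtracting the first from the second: A + 2C = 11.
Subtracting the second from the third: A + 4C = 17.
Solving: C = 3, A = 5, then B = 2.
So a_n = 5·n + 2 + 3·2^n; at n=20 this is 3145830.

3145830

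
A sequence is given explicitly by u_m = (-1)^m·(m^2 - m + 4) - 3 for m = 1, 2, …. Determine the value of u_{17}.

-279

(-1)^17 = -1; m^2 - m + 4 at m=17 is 276; so u_{17} = -279.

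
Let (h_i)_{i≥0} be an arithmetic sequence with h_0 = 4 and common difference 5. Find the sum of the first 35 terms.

3115

h_i = 4 + (i - 0)·5.
h_{34} = 174; S = 35·(4 + 174)/2 = 3115.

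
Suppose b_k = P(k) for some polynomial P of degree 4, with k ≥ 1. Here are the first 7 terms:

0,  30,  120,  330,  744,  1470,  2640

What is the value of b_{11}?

15240

1st diffs: 30, 90, 210, 414, 726, 1170.
2nd diffs: 60, 120, 204, 312, 444.
3rd diffs: 60, 84, 108, 132.
4th diffs: 24, 24, 24 (constant).
Newton forward-difference form: b_k = 30·C(k-1,1) + 60·C(k-1,2) + 60·C(k-1,3) + 24·C(k-1,4).
At k = 11: k-1 = 10, so b_{11} = 300 + 2700 + 7200 + 5040 = 15240.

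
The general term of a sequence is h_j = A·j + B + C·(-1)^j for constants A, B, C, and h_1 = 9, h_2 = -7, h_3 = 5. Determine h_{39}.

Plug in j = 1, 2, 3: A + B - C = 9; 2A + B + C = -7; 3A + B - C = 5.
Subtracting the first from the second: A + 2C = -16.
Subtracting the second from the third: A - 2C = 12.
Solving: C = -7, A = -2, then B = 4.
Therefore h_{39} = -78 + 4 + (-7)·(-1) = -67.

-67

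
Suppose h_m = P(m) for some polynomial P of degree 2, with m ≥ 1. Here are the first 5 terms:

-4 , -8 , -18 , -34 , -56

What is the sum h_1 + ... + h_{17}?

-4692

1st diffs: -4, -10, -16, -22.
2nd diffs: -6, -6, -6 (constant).
So h_m = -3m^2 + 5m - 6.
Continuing: …, -84, -118, -158, -204, …, h_{17} = -788.
Summing m = 1..17 (17 terms) gives -4692.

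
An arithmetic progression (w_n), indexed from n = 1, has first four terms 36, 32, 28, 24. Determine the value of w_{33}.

Common difference d = -4.
w_n = 36 + (n - 1)·(-4).
w_{33} = 36 + 32·(-4) = -92.

-92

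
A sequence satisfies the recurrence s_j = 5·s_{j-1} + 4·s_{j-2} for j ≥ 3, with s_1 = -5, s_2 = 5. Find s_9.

s_3 = 5; s_4 = 45; s_5 = 245; s_6 = 1405; s_7 = 8005; s_8 = 45645; s_9 = 260245.

260245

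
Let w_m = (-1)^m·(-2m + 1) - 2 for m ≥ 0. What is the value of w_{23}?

43

(-1)^23 = -1; -2m + 1 at m=23 is -45; so w_{23} = 43.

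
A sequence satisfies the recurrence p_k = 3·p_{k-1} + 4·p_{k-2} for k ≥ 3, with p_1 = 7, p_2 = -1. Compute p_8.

Step forward from the initial values:
p_3 = 25;  p_4 = 71;  p_5 = 313;  p_6 = 1223;  p_7 = 4921;  p_8 = 19655.
(Characteristic roots are 4 and -1.)

19655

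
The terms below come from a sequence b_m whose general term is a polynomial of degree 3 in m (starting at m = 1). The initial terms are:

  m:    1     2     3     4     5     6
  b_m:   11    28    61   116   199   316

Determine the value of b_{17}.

1st diffs: 17, 33, 55, 83, 117.
2nd diffs: 16, 22, 28, 34.
3rd diffs: 6, 6, 6 (constant).
So b_m = m^3 + 2m^2 + 4m + 4.
Evaluating at m = 17 gives b_{17} = 5563.

5563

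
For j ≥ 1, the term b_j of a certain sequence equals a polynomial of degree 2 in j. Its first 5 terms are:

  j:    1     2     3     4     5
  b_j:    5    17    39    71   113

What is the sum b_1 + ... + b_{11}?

2365

1st diffs: 12, 22, 32, 42.
2nd diffs: 10, 10, 10 (constant).
Newton forward-difference form: b_j = 5 + 12·C(j-1,1) + 10·C(j-1,2).
Continuing: …, 165, 227, 299, 381, …, b_{11} = 575.
Summing j = 1..11 (11 terms) gives 2365.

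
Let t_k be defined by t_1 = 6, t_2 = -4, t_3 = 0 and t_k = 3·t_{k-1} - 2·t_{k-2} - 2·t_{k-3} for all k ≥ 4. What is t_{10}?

188

Iterate the recurrence:
t_4 = -4, t_5 = -4, t_6 = -4, t_7 = 4, t_8 = 28, t_9 = 84, t_{10} = 188.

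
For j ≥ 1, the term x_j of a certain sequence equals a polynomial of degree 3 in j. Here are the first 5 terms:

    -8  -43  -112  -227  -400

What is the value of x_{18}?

1st diffs: -35, -69, -115, -173.
2nd diffs: -34, -46, -58.
3rd diffs: -12, -12 (constant).
So x_j = -2j^3 - 5j^2 - 6j + 5.
Evaluating at j = 18 gives x_{18} = -13387.

-13387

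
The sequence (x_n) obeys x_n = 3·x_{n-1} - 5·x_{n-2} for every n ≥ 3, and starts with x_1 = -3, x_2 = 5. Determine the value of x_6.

-190

Compute successive terms:
x_3 = 30  x_4 = 65  x_5 = 45  x_6 = -190.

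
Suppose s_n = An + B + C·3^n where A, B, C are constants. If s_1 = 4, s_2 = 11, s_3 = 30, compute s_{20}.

3486784421

At n = 1, 2, 3: A + B + 3C = 4; 2A + B + 9C = 11; 3A + B + 27C = 30.
Subtracting the first from the second: A + 6C = 7.
Subtracting the second from the third: A + 18C = 19.
Solving: C = 1, A = 1, then B = 0.
Hence s_{20} = 1·20 + 0 + 1·3486784401 = 3486784421.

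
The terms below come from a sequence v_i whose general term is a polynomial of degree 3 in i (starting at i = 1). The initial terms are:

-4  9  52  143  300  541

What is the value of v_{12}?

1st diffs: 13, 43, 91, 157, 241.
2nd diffs: 30, 48, 66, 84.
3rd diffs: 18, 18, 18 (constant).
So v_i = 3i^3 - 3i^2 + i - 5.
Evaluating at i = 12 gives v_{12} = 4759.

4759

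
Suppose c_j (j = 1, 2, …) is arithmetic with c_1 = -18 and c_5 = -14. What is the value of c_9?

Common difference d = (-14 - (-18)) / (5 - 1) = 1.
c_j = -18 + (j - 1)·1.
c_9 = -18 + 8·1 = -10.

-10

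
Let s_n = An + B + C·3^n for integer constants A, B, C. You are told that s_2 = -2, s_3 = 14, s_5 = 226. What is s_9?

19658

The three given values yield: 2A + B + 9C = -2; 3A + B + 27C = 14; 5A + B + 243C = 226.
Subtracting the first from the second: A + 18C = 16.
Subtracting the second from the third: 2A + 216C = 212.
Solving: C = 1, A = -2, then B = -7.
Hence s_9 = -2·9 + (-7) + 1·19683 = 19658.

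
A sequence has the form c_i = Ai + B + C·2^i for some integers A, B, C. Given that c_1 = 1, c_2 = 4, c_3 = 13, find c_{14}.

49108

The three given values yield: A + B + 2C = 1; 2A + B + 4C = 4; 3A + B + 8C = 13.
Subtracting the first from the second: A + 2C = 3.
Subtracting the second from the third: A + 4C = 9.
Solving: C = 3, A = -3, then B = -2.
So c_i = -3·i + (-2) + 3·2^i; at i=14 this is 49108.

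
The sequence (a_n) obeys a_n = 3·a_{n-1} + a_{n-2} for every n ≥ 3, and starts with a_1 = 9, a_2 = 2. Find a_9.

Applying the relation repeatedly:
a_3 = 15; a_4 = 47; a_5 = 156; a_6 = 515; a_7 = 1701; a_8 = 5618; a_9 = 18555.

18555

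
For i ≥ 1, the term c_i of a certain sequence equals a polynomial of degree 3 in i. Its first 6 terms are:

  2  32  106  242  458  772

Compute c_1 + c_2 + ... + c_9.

7062

1st diffs: 30, 74, 136, 216, 314.
2nd diffs: 44, 62, 80, 98.
3rd diffs: 18, 18, 18 (constant).
Newton forward-difference form: c_i = 2 + 30·C(i-1,1) + 44·C(i-1,2) + 18·C(i-1,3).
Continuing: 1202, 1766, 2482.
Summing i = 1..9 (9 terms) gives 7062.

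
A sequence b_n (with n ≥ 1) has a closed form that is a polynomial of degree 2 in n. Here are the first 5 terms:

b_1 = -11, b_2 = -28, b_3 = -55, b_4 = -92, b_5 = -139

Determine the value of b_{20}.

-2044

1st diffs: -17, -27, -37, -47.
2nd diffs: -10, -10, -10 (constant).
Newton forward-difference form: b_n = -11 + (-17)·C(n-1,1) + (-10)·C(n-1,2).
At n = 20: n-1 = 19, so b_{20} = -11 - 323 - 1710 = -2044.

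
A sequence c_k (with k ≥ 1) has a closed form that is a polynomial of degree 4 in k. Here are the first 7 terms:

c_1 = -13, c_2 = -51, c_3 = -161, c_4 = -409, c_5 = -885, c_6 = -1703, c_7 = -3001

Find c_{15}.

-55145

1st diffs: -38, -110, -248, -476, -818, -1298.
2nd diffs: -72, -138, -228, -342, -480.
3rd diffs: -66, -90, -114, -138.
4th diffs: -24, -24, -24 (constant).
So c_k = -k^4 - k^3 - 5k^2 - k - 5.
Evaluating at k = 15 gives c_{15} = -55145.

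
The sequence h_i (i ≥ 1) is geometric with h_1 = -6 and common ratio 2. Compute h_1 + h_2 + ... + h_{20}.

-6291450

h_i = (-6)·2^(i-1).
S = (-6)·(2^20 - 1)/(2 - 1) = (-6)·(1048576 - 1)/(1) = -6291450.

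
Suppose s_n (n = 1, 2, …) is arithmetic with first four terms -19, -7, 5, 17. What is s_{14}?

Common difference d = 12.
s_n = -19 + (n - 1)·12.
s_{14} = -19 + 13·12 = 137.

137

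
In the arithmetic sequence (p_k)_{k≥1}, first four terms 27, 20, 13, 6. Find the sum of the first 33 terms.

Common difference d = -7.
p_k = 27 + (k - 1)·(-7).
p_{33} = -197; S = 33·(27 + (-197))/2 = -2805.

-2805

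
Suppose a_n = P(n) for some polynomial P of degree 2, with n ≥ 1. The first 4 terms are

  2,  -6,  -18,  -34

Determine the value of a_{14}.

1st diffs: -8, -12, -16.
2nd diffs: -4, -4 (constant).
Newton forward-difference form: a_n = 2 + (-8)·C(n-1,1) + (-4)·C(n-1,2).
At n = 14: n-1 = 13, so a_{14} = 2 - 104 - 312 = -414.

-414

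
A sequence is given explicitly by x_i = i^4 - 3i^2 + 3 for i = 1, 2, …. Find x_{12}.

x_{12} = 1·12^4 - 3·12^2 + 3 = 20307.

20307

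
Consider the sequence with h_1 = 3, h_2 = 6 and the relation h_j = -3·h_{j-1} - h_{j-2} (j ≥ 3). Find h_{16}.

h_3 = -21, h_4 = 57, h_5 = -150, …, h_{13} = -331341, h_{14} = 867462, h_{15} = -2271045, h_{16} = 5945673.

5945673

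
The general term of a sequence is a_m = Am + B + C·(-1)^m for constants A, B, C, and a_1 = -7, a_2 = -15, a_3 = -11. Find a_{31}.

At m = 1, 2, 3: A + B - C = -7; 2A + B + C = -15; 3A + B - C = -11.
Subtracting the first from the second: A + 2C = -8.
Subtracting the second from the third: A - 2C = 4.
Solving: C = -3, A = -2, then B = -8.
So a_m = -2·m + (-8) + (-3)·(-1)^m; at m=31 this is -67.

-67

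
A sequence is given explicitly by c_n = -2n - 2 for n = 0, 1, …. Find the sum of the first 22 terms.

Over n = 0..21: Σn = 231.
Total = (-2)·231 + (-2)·22 = -506.

-506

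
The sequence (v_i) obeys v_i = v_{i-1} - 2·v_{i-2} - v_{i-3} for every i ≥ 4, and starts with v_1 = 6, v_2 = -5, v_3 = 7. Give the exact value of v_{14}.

700

Compute successive terms:
v_4 = 11, v_5 = 2, v_6 = -27, …, v_{11} = -109, v_{12} = -516, v_{13} = -441, v_{14} = 700.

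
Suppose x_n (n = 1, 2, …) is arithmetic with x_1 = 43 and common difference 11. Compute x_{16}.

208

x_n = 43 + (n - 1)·11.
x_{16} = 43 + 15·11 = 208.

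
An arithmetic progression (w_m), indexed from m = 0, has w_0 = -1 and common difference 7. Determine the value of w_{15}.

104

w_m = -1 + (m - 0)·7.
w_{15} = -1 + 15·7 = 104.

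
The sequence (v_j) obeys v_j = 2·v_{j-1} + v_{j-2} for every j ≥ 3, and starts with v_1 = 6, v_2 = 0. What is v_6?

Applying the relation repeatedly:
v_3 = 6;  v_4 = 12;  v_5 = 30;  v_6 = 72.

72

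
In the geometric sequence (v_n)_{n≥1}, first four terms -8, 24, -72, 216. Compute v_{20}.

9298091736

Common ratio r = -3.
v_n = (-8)·(-3)^(n-1).
v_{20} = (-8)·(-3)^19 = 9298091736.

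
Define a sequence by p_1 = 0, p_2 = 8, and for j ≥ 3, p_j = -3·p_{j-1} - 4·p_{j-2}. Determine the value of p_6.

Step forward from the initial values:
p_3 = -24, p_4 = 40, p_5 = -24, p_6 = -88.

-88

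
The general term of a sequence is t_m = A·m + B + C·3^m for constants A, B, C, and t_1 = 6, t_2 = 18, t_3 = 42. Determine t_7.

2226

At m = 1, 2, 3: A + B + 3C = 6; 2A + B + 9C = 18; 3A + B + 27C = 42.
Subtracting the first from the second: A + 6C = 12.
Subtracting the second from the third: A + 18C = 24.
Solving: C = 1, A = 6, then B = -3.
Therefore t_7 = 42 + (-3) + 1·2187 = 2226.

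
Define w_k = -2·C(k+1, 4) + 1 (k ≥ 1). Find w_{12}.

C(13, 4) = 715, so w_{12} = -1429.

-1429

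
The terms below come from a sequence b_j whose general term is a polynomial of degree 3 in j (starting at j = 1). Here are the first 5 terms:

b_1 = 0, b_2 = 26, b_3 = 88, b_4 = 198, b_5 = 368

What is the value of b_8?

1358

1st diffs: 26, 62, 110, 170.
2nd diffs: 36, 48, 60.
3rd diffs: 12, 12 (constant).
So b_j = 2j^3 + 6j^2 - 6j - 2.
Evaluating at j = 8 gives b_8 = 1358.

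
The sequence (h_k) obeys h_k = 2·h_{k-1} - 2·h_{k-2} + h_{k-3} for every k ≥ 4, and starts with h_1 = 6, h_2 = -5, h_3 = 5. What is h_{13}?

6

h_4 = 26; h_5 = 37; h_6 = 27; h_7 = 6; h_8 = -5; h_9 = 5; h_{10} = 26; h_{11} = 37; h_{12} = 27; h_{13} = 6.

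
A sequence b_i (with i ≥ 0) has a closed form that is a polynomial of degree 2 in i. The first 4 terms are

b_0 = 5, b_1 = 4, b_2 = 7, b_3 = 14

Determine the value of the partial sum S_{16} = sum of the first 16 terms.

2200

1st diffs: -1, 3, 7.
2nd diffs: 4, 4 (constant).
Newton forward-difference form: b_i = 5 + (-1)·C(i,1) + 4·C(i,2).
Continuing: …, 25, 40, 59, 82, …, b_{15} = 410.
Summing i = 0..15 (16 terms) gives 2200.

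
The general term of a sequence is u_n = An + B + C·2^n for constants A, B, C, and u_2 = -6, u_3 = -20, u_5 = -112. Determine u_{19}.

Write the equations: 2A + B + 4C = -6; 3A + B + 8C = -20; 5A + B + 32C = -112.
Subtracting the first from the second: A + 4C = -14.
Subtracting the second from the third: 2A + 24C = -92.
Solving: C = -4, A = 2, then B = 6.
Hence u_{19} = 2·19 + 6 + (-4)·524288 = -2097108.

-2097108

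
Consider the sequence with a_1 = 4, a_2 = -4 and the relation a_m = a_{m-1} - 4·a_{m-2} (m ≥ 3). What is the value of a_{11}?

Step forward from the initial values:
a_3 = -20; a_4 = -4; a_5 = 76; a_6 = 92; a_7 = -212; a_8 = -580; a_9 = 268; a_{10} = 2588; a_{11} = 1516.

1516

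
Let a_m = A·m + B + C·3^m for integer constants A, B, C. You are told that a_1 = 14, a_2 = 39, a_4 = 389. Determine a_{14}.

The three given values yield: A + B + 3C = 14; 2A + B + 9C = 39; 4A + B + 81C = 389.
Subtracting the first from the second: A + 6C = 25.
Subtracting the second from the third: 2A + 72C = 350.
Solving: C = 5, A = -5, then B = 4.
Therefore a_{14} = -70 + 4 + 5·4782969 = 23914779.

23914779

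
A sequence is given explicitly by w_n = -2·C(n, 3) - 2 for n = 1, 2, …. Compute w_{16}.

C(16, 3) = 560, so w_{16} = -1122.

-1122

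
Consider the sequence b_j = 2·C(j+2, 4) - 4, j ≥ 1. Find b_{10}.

C(12, 4) = 495, so b_{10} = 986.

986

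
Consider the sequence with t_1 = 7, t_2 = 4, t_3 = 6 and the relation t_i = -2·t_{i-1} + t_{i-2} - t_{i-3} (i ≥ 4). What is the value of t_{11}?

Compute successive terms:
t_4 = -15, t_5 = 32, t_6 = -85, t_7 = 217, t_8 = -551, t_9 = 1404, t_{10} = -3576, t_{11} = 9107.

9107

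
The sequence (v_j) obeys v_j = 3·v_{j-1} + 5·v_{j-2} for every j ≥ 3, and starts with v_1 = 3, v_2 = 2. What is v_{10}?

414557

Compute successive terms:
v_3 = 21; v_4 = 73; v_5 = 324; v_6 = 1337; v_7 = 5631; v_8 = 23578; v_9 = 98889; v_{10} = 414557.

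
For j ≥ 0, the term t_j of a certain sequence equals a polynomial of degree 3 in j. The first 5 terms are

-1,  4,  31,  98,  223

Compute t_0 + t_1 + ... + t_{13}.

1st diffs: 5, 27, 67, 125.
2nd diffs: 22, 40, 58.
3rd diffs: 18, 18 (constant).
So t_j = 3j^3 + 2j^2 - 1.
Continuing: …, 424, 719, 1126, 1663, …, t_{13} = 6928.
Summing j = 0..13 (14 terms) gives 26467.

26467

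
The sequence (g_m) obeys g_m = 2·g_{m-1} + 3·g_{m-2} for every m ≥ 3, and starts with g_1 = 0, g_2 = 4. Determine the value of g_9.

6560

Applying the relation repeatedly:
g_3 = 8  g_4 = 28  g_5 = 80  g_6 = 244  g_7 = 728  g_8 = 2188  g_9 = 6560.
(Characteristic roots are 3 and -1.)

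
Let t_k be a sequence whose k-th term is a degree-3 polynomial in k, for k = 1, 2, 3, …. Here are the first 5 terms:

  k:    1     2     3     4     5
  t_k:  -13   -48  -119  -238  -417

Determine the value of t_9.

-1973

1st diffs: -35, -71, -119, -179.
2nd diffs: -36, -48, -60.
3rd diffs: -12, -12 (constant).
Newton forward-difference form: t_k = -13 + (-35)·C(k-1,1) + (-36)·C(k-1,2) + (-12)·C(k-1,3).
At k = 9: k-1 = 8, so t_9 = -13 - 280 - 1008 - 672 = -1973.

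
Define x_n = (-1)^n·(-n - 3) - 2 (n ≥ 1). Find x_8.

(-1)^8 = 1; -n - 3 at n=8 is -11; so x_8 = -13.

-13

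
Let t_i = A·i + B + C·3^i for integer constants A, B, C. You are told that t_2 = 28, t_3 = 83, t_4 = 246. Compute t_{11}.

531451

Write the equations: 2A + B + 9C = 28; 3A + B + 27C = 83; 4A + B + 81C = 246.
Subtracting the first from the second: A + 18C = 55.
Subtracting the second from the third: A + 54C = 163.
Solving: C = 3, A = 1, then B = -1.
Hence t_{11} = 1·11 + (-1) + 3·177147 = 531451.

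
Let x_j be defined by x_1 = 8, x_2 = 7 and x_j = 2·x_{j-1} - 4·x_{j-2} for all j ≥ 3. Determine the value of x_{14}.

28672

x_3 = -18, x_4 = -64, x_5 = -56, …, x_{11} = -3584, x_{12} = 9216, x_{13} = 32768, x_{14} = 28672.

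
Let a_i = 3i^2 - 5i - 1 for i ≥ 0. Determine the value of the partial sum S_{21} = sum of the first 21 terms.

7539

Over i = 0..20: Σi = 210, Σi² = 2870.
Total = (3)·2870 + (-5)·210 + (-1)·21 = 7539.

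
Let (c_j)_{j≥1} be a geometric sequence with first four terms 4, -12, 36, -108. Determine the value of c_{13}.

Common ratio r = -3.
c_j = 4·(-3)^(j-1).
c_{13} = 4·(-3)^12 = 2125764.

2125764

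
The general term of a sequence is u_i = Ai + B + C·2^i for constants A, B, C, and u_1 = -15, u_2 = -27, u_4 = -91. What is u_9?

Write the equations: A + B + 2C = -15; 2A + B + 4C = -27; 4A + B + 16C = -91.
Subtracting the first from the second: A + 2C = -12.
Subtracting the second from the third: 2A + 12C = -64.
Solving: C = -5, A = -2, then B = -3.
Hence u_9 = -2·9 + (-3) + (-5)·512 = -2581.

-2581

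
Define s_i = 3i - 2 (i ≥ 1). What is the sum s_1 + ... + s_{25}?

Over i = 1..25: Σi = 325.
Total = (3)·325 + (-2)·25 = 925.

925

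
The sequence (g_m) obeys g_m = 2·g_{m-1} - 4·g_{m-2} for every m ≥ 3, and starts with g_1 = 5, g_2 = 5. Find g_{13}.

Iterate the recurrence:
g_3 = -10; g_4 = -40; g_5 = -40; …; g_{10} = -2560; g_{11} = -2560; g_{12} = 5120; g_{13} = 20480.

20480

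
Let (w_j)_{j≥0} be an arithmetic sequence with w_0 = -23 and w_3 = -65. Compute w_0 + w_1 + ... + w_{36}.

Common difference d = (-65 - (-23)) / (3 - 0) = -14.
w_j = -23 + (j - 0)·(-14).
w_{36} = -527; S = 37·(-23 + (-527))/2 = -10175.

-10175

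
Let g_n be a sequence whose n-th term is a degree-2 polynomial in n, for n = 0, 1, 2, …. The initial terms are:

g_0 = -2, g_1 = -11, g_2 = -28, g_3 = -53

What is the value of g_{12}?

-638

1st diffs: -9, -17, -25.
2nd diffs: -8, -8 (constant).
So g_n = -4n^2 - 5n - 2.
Evaluating at n = 12 gives g_{12} = -638.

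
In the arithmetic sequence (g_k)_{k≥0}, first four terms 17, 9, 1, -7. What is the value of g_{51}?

Common difference d = -8.
g_k = 17 + (k - 0)·(-8).
g_{51} = 17 + 51·(-8) = -391.

-391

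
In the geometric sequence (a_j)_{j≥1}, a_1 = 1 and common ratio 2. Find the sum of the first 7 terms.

a_j = 1·2^(j-1).
S = 1·(2^7 - 1)/(2 - 1) = 1·(128 - 1)/(1) = 127.

127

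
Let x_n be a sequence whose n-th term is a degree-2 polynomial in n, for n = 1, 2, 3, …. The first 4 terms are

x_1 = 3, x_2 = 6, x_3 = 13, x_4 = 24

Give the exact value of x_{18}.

598

1st diffs: 3, 7, 11.
2nd diffs: 4, 4 (constant).
Newton forward-difference form: x_n = 3 + 3·C(n-1,1) + 4·C(n-1,2).
At n = 18: n-1 = 17, so x_{18} = 3 + 51 + 544 = 598.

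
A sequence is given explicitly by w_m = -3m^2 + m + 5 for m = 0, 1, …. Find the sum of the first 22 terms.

Over m = 0..21: Σm = 231, Σm² = 3311.
Total = (-3)·3311 + (1)·231 + (5)·22 = -9592.

-9592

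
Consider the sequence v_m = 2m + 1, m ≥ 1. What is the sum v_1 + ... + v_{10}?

120

Over m = 1..10: Σm = 55.
Total = (2)·55 + (1)·10 = 120.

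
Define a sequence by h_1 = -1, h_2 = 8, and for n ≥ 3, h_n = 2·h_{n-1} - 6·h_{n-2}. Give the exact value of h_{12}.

-12352

Step forward from the initial values:
h_3 = 22; h_4 = -4; h_5 = -140; h_6 = -256; h_7 = 328; h_8 = 2192; h_9 = 2416; h_{10} = -8320; h_{11} = -31136; h_{12} = -12352.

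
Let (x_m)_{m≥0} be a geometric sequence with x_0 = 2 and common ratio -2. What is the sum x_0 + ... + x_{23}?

-11184810

x_m = 2·(-2)^(m-0).
S = 2·((-2)^24 - 1)/(-2 - 1) = 2·(16777216 - 1)/(-3) = -11184810.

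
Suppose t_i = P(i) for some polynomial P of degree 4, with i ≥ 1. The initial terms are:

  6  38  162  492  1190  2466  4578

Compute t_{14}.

1st diffs: 32, 124, 330, 698, 1276, 2112.
2nd diffs: 92, 206, 368, 578, 836.
3rd diffs: 114, 162, 210, 258.
4th diffs: 48, 48, 48 (constant).
Newton forward-difference form: t_i = 6 + 32·C(i-1,1) + 92·C(i-1,2) + 114·C(i-1,3) + 48·C(i-1,4).
At i = 14: i-1 = 13, so t_{14} = 6 + 416 + 7176 + 32604 + 34320 = 74522.

74522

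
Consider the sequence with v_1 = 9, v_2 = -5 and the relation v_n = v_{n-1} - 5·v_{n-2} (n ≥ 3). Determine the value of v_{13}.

Iterate the recurrence:
v_3 = -50;  v_4 = -25;  v_5 = 225;  …;  v_{10} = 13975;  v_{11} = 7225;  v_{12} = -62650;  v_{13} = -98775.

-98775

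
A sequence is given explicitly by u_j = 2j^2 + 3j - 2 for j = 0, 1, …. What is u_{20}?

u_{20} = 2·20^2 + 3·20 - 2 = 858.

858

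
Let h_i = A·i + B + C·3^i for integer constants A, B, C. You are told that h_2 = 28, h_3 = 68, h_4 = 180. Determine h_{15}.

The three given values yield: 2A + B + 9C = 28; 3A + B + 27C = 68; 4A + B + 81C = 180.
Subtracting the first from the second: A + 18C = 40.
Subtracting the second from the third: A + 54C = 112.
Solving: C = 2, A = 4, then B = 2.
Therefore h_{15} = 60 + 2 + 2·14348907 = 28697876.

28697876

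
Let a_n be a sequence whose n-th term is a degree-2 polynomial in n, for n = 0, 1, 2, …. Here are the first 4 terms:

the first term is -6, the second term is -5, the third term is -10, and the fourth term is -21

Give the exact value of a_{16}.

-710

1st diffs: 1, -5, -11.
2nd diffs: -6, -6 (constant).
So a_n = -3n^2 + 4n - 6.
Evaluating at n = 16 gives a_{16} = -710.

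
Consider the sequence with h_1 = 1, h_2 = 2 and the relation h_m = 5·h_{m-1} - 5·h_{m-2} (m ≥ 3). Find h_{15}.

18203125

Applying the relation repeatedly:
h_3 = 5  h_4 = 15  h_5 = 50  …  h_{12} = 384375  h_{13} = 1390625  h_{14} = 5031250  h_{15} = 18203125.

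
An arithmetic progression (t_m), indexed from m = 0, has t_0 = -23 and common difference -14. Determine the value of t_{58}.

t_m = -23 + (m - 0)·(-14).
t_{58} = -23 + 58·(-14) = -835.

-835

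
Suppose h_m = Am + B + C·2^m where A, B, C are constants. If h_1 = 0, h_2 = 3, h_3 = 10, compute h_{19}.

1048554

Plug in m = 1, 2, 3: A + B + 2C = 0; 2A + B + 4C = 3; 3A + B + 8C = 10.
Subtracting the first from the second: A + 2C = 3.
Subtracting the second from the third: A + 4C = 7.
Solving: C = 2, A = -1, then B = -3.
So h_m = -1·m + (-3) + 2·2^m; at m=19 this is 1048554.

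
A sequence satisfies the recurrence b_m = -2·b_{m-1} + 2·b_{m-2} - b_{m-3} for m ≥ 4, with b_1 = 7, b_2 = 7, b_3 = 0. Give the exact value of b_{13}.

-82761

b_4 = 7;  b_5 = -21;  b_6 = 56;  b_7 = -161;  b_8 = 455;  b_9 = -1288;  b_{10} = 3647;  b_{11} = -10325;  b_{12} = 29232;  b_{13} = -82761.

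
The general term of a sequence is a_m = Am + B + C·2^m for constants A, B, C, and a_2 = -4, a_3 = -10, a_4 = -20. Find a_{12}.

Plug in m = 2, 3, 4: 2A + B + 4C = -4; 3A + B + 8C = -10; 4A + B + 16C = -20.
Subtracting the first from the second: A + 4C = -6.
Subtracting the second from the third: A + 8C = -10.
Solving: C = -1, A = -2, then B = 4.
So a_m = -2·m + 4 + (-1)·2^m; at m=12 this is -4116.

-4116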